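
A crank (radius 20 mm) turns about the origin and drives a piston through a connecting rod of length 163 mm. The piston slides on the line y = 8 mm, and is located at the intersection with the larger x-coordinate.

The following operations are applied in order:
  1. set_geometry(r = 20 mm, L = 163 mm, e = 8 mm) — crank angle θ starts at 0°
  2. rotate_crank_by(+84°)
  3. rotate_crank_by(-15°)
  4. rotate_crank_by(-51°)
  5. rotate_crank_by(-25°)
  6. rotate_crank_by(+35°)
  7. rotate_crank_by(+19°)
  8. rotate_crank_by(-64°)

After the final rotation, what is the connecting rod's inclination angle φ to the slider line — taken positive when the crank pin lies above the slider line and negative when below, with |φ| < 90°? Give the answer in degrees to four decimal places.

-4.8734

set_geometry: r = 20 mm, L = 163 mm, e = 8 mm; θ ← 0°
rotate_crank_by(+84°): θ ← 0° +84° = 84°
rotate_crank_by(-15°): θ ← 84° -15° = 69°
rotate_crank_by(-51°): θ ← 69° -51° = 18°
rotate_crank_by(-25°): θ ← 18° -25° = -7°
rotate_crank_by(+35°): θ ← -7° +35° = 28°
rotate_crank_by(+19°): θ ← 28° +19° = 47°
rotate_crank_by(-64°): θ ← 47° -64° = -17°
crank pin P = (r cos θ, r sin θ) = (19.126095, -5.847434)
h = r sin θ − e = -5.847434 − 8 = -13.847434
sin φ = h / L = -13.847434 / 163 = -0.08495358
φ = arcsin(-0.08495358) = -4.873356°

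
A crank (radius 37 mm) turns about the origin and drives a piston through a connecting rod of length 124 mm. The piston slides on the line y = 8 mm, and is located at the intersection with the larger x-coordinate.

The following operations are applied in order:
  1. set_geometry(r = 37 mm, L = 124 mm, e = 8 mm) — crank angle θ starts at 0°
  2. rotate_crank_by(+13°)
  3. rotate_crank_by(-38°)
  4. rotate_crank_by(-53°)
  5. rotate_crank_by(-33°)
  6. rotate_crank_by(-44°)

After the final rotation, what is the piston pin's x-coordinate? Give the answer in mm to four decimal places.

set_geometry: r = 37 mm, L = 124 mm, e = 8 mm; θ ← 0°
rotate_crank_by(+13°): θ ← 0° +13° = 13°
rotate_crank_by(-38°): θ ← 13° -38° = -25°
rotate_crank_by(-53°): θ ← -25° -53° = -78°
rotate_crank_by(-33°): θ ← -78° -33° = -111°
rotate_crank_by(-44°): θ ← -111° -44° = -155°
crank pin P = (r cos θ, r sin θ) = (-33.533388, -15.636876)
h = r sin θ − e = -15.636876 − 8 = -23.636876
x = r cos θ + √(L² − h²) = -33.533388 + √(15376.0 − 558.7019) = -33.533388 + 121.726325 = 88.192937

88.1929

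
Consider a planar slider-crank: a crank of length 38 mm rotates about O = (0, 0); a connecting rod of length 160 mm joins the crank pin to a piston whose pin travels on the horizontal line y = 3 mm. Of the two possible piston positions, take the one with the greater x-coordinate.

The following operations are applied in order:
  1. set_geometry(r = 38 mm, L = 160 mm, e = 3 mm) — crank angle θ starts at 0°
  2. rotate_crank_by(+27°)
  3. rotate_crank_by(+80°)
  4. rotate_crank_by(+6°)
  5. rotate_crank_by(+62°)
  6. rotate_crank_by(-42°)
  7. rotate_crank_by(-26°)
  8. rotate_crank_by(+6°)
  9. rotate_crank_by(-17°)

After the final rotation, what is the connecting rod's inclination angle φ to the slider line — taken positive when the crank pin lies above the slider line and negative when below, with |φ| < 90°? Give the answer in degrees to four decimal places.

12.5592

set_geometry: r = 38 mm, L = 160 mm, e = 3 mm; θ ← 0°
rotate_crank_by(+27°): θ ← 0° +27° = 27°
rotate_crank_by(+80°): θ ← 27° +80° = 107°
rotate_crank_by(+6°): θ ← 107° +6° = 113°
rotate_crank_by(+62°): θ ← 113° +62° = 175°
rotate_crank_by(-42°): θ ← 175° -42° = 133°
rotate_crank_by(-26°): θ ← 133° -26° = 107°
rotate_crank_by(+6°): θ ← 107° +6° = 113°
rotate_crank_by(-17°): θ ← 113° -17° = 96°
crank pin P = (r cos θ, r sin θ) = (-3.972082, 37.791832)
h = r sin θ − e = 37.791832 − 3 = 34.791832
sin φ = h / L = 34.791832 / 160 = 0.21744895
φ = arcsin(0.21744895) = 12.559242°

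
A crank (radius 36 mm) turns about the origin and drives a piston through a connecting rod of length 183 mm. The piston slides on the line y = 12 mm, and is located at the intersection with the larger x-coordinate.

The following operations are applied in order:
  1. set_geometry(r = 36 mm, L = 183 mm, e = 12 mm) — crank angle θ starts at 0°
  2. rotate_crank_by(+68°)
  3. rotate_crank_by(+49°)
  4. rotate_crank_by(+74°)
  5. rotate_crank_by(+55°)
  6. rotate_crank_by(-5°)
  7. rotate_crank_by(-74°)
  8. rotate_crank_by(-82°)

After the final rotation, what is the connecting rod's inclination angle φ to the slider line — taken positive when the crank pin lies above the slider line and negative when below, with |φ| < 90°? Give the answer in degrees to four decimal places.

7.4926

set_geometry: r = 36 mm, L = 183 mm, e = 12 mm; θ ← 0°
rotate_crank_by(+68°): θ ← 0° +68° = 68°
rotate_crank_by(+49°): θ ← 68° +49° = 117°
rotate_crank_by(+74°): θ ← 117° +74° = 191°
rotate_crank_by(+55°): θ ← 191° +55° = 246°
rotate_crank_by(-5°): θ ← 246° -5° = 241°
rotate_crank_by(-74°): θ ← 241° -74° = 167°
rotate_crank_by(-82°): θ ← 167° -82° = 85°
crank pin P = (r cos θ, r sin θ) = (3.137607, 35.863009)
h = r sin θ − e = 35.863009 − 12 = 23.863009
sin φ = h / L = 23.863009 / 183 = 0.13039896
φ = arcsin(0.13039896) = 7.492647°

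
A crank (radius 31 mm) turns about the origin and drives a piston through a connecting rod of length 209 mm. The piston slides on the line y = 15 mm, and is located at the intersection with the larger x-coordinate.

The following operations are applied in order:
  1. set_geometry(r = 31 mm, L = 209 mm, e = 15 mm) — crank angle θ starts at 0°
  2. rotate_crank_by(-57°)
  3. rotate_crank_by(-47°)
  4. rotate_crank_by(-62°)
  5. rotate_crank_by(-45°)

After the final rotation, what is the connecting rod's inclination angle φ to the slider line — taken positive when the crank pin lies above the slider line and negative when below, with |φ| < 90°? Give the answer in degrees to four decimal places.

set_geometry: r = 31 mm, L = 209 mm, e = 15 mm; θ ← 0°
rotate_crank_by(-57°): θ ← 0° -57° = -57°
rotate_crank_by(-47°): θ ← -57° -47° = -104°
rotate_crank_by(-62°): θ ← -104° -62° = -166°
rotate_crank_by(-45°): θ ← -166° -45° = -211°
crank pin P = (r cos θ, r sin θ) = (-26.572186, 15.966180)
h = r sin θ − e = 15.966180 − 15 = 0.966180
sin φ = h / L = 0.966180 / 209 = 0.00462287
φ = arcsin(0.00462287) = 0.264872°

0.2649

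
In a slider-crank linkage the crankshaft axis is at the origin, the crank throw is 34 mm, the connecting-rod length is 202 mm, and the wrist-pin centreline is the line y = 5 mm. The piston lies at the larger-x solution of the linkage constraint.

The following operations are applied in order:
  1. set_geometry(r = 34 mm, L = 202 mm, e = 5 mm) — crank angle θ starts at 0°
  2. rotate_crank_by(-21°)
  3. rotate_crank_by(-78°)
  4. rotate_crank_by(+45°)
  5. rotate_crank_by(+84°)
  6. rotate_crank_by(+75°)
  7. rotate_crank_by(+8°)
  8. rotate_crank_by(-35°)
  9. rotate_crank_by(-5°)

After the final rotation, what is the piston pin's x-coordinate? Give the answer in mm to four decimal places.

set_geometry: r = 34 mm, L = 202 mm, e = 5 mm; θ ← 0°
rotate_crank_by(-21°): θ ← 0° -21° = -21°
rotate_crank_by(-78°): θ ← -21° -78° = -99°
rotate_crank_by(+45°): θ ← -99° +45° = -54°
rotate_crank_by(+84°): θ ← -54° +84° = 30°
rotate_crank_by(+75°): θ ← 30° +75° = 105°
rotate_crank_by(+8°): θ ← 105° +8° = 113°
rotate_crank_by(-35°): θ ← 113° -35° = 78°
rotate_crank_by(-5°): θ ← 78° -5° = 73°
crank pin P = (r cos θ, r sin θ) = (9.940638, 32.514362)
h = r sin θ − e = 32.514362 − 5 = 27.514362
x = r cos θ + √(L² − h²) = 9.940638 + √(40804.0 − 757.0401) = 9.940638 + 200.117365 = 210.058003

210.0580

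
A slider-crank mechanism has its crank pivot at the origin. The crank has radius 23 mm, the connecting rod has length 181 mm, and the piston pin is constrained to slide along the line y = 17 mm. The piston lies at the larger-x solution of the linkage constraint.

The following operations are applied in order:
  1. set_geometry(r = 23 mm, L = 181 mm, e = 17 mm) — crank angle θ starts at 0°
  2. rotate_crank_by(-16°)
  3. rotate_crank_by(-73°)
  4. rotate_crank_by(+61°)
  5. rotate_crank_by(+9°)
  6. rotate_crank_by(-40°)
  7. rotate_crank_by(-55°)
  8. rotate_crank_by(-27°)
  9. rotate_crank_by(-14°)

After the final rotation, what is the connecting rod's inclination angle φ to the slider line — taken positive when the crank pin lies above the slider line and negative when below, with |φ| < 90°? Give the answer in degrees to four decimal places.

-8.4893

set_geometry: r = 23 mm, L = 181 mm, e = 17 mm; θ ← 0°
rotate_crank_by(-16°): θ ← 0° -16° = -16°
rotate_crank_by(-73°): θ ← -16° -73° = -89°
rotate_crank_by(+61°): θ ← -89° +61° = -28°
rotate_crank_by(+9°): θ ← -28° +9° = -19°
rotate_crank_by(-40°): θ ← -19° -40° = -59°
rotate_crank_by(-55°): θ ← -59° -55° = -114°
rotate_crank_by(-27°): θ ← -114° -27° = -141°
rotate_crank_by(-14°): θ ← -141° -14° = -155°
crank pin P = (r cos θ, r sin θ) = (-20.845079, -9.720220)
h = r sin θ − e = -9.720220 − 17 = -26.720220
sin φ = h / L = -26.720220 / 181 = -0.14762552
φ = arcsin(-0.14762552) = -8.489347°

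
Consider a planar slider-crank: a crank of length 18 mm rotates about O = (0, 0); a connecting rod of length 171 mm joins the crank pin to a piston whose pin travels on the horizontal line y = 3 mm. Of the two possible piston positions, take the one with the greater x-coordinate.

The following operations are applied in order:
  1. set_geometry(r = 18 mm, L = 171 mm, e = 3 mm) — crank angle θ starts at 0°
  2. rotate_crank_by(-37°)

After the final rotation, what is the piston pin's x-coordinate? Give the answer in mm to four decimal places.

set_geometry: r = 18 mm, L = 171 mm, e = 3 mm; θ ← 0°
rotate_crank_by(-37°): θ ← 0° -37° = -37°
crank pin P = (r cos θ, r sin θ) = (14.375439, -10.832670)
h = r sin θ − e = -10.832670 − 3 = -13.832670
x = r cos θ + √(L² − h²) = 14.375439 + √(29241.0 − 191.3428) = 14.375439 + 170.439600 = 184.815039

184.8150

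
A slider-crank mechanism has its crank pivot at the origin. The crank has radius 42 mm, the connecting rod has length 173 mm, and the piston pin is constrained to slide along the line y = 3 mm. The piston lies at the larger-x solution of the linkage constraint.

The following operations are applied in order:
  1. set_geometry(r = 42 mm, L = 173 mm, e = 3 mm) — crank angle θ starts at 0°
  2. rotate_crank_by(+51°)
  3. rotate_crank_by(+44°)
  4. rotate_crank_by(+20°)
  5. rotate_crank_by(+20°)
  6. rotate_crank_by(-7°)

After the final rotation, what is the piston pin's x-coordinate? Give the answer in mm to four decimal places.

set_geometry: r = 42 mm, L = 173 mm, e = 3 mm; θ ← 0°
rotate_crank_by(+51°): θ ← 0° +51° = 51°
rotate_crank_by(+44°): θ ← 51° +44° = 95°
rotate_crank_by(+20°): θ ← 95° +20° = 115°
rotate_crank_by(+20°): θ ← 115° +20° = 135°
rotate_crank_by(-7°): θ ← 135° -7° = 128°
crank pin P = (r cos θ, r sin θ) = (-25.857782, 33.096452)
h = r sin θ − e = 33.096452 − 3 = 30.096452
x = r cos θ + √(L² − h²) = -25.857782 + √(29929.0 − 905.7964) = -25.857782 + 170.361978 = 144.504196

144.5042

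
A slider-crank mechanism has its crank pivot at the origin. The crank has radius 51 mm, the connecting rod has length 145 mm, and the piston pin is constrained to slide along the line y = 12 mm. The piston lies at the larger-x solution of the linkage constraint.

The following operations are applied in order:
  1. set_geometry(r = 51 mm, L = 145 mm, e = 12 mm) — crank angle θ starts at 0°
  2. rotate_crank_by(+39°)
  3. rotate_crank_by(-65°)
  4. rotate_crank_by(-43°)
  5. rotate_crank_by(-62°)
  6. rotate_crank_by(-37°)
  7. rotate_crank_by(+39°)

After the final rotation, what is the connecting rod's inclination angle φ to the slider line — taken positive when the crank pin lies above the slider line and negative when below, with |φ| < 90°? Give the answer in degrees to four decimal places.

-20.8609

set_geometry: r = 51 mm, L = 145 mm, e = 12 mm; θ ← 0°
rotate_crank_by(+39°): θ ← 0° +39° = 39°
rotate_crank_by(-65°): θ ← 39° -65° = -26°
rotate_crank_by(-43°): θ ← -26° -43° = -69°
rotate_crank_by(-62°): θ ← -69° -62° = -131°
rotate_crank_by(-37°): θ ← -131° -37° = -168°
rotate_crank_by(+39°): θ ← -168° +39° = -129°
crank pin P = (r cos θ, r sin θ) = (-32.095340, -39.634444)
h = r sin θ − e = -39.634444 − 12 = -51.634444
sin φ = h / L = -51.634444 / 145 = -0.35609961
φ = arcsin(-0.35609961) = -20.860852°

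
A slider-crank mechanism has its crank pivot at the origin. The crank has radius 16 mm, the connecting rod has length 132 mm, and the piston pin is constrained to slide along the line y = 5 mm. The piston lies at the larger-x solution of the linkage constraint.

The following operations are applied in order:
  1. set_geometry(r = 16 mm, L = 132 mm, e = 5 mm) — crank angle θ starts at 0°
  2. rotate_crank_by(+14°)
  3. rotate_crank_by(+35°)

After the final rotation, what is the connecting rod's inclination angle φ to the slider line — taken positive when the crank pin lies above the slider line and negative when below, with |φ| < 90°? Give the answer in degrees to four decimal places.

set_geometry: r = 16 mm, L = 132 mm, e = 5 mm; θ ← 0°
rotate_crank_by(+14°): θ ← 0° +14° = 14°
rotate_crank_by(+35°): θ ← 14° +35° = 49°
crank pin P = (r cos θ, r sin θ) = (10.496944, 12.075353)
h = r sin θ − e = 12.075353 − 5 = 7.075353
sin φ = h / L = 7.075353 / 132 = 0.05360116
φ = arcsin(0.05360116) = 3.072593°

3.0726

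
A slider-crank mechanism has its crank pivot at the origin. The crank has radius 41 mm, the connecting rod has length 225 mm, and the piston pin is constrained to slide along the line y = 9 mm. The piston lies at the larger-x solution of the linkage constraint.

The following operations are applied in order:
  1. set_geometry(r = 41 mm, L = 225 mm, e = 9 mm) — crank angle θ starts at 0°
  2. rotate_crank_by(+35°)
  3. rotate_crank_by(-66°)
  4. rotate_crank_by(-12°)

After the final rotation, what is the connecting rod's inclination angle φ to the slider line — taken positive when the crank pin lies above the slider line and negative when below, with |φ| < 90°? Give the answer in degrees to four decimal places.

set_geometry: r = 41 mm, L = 225 mm, e = 9 mm; θ ← 0°
rotate_crank_by(+35°): θ ← 0° +35° = 35°
rotate_crank_by(-66°): θ ← 35° -66° = -31°
rotate_crank_by(-12°): θ ← -31° -12° = -43°
crank pin P = (r cos θ, r sin θ) = (29.985502, -27.961933)
h = r sin θ − e = -27.961933 − 9 = -36.961933
sin φ = h / L = -36.961933 / 225 = -0.16427526
φ = arcsin(-0.16427526) = -9.455135°

-9.4551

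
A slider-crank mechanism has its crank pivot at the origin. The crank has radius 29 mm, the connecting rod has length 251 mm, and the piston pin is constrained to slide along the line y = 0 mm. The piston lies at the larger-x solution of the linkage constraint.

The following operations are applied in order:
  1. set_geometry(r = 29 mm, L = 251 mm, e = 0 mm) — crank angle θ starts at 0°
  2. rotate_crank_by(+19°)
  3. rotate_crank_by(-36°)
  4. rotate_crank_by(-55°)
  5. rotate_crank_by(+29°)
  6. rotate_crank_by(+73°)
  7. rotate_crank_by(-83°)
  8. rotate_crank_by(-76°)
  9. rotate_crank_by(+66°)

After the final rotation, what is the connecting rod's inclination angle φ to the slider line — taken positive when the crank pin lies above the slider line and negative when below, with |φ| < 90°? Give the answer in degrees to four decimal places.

set_geometry: r = 29 mm, L = 251 mm, e = 0 mm; θ ← 0°
rotate_crank_by(+19°): θ ← 0° +19° = 19°
rotate_crank_by(-36°): θ ← 19° -36° = -17°
rotate_crank_by(-55°): θ ← -17° -55° = -72°
rotate_crank_by(+29°): θ ← -72° +29° = -43°
rotate_crank_by(+73°): θ ← -43° +73° = 30°
rotate_crank_by(-83°): θ ← 30° -83° = -53°
rotate_crank_by(-76°): θ ← -53° -76° = -129°
rotate_crank_by(+66°): θ ← -129° +66° = -63°
crank pin P = (r cos θ, r sin θ) = (13.165724, -25.839189)
h = r sin θ − e = -25.839189 − 0 = -25.839189
sin φ = h / L = -25.839189 / 251 = -0.10294498
φ = arcsin(-0.10294498) = -5.908781°

-5.9088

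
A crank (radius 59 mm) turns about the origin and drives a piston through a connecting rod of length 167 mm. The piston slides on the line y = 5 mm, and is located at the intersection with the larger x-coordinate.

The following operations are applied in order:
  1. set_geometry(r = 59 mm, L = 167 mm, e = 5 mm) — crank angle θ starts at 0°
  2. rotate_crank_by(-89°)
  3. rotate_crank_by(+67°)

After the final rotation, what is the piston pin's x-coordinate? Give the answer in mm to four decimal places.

set_geometry: r = 59 mm, L = 167 mm, e = 5 mm; θ ← 0°
rotate_crank_by(-89°): θ ← 0° -89° = -89°
rotate_crank_by(+67°): θ ← -89° +67° = -22°
crank pin P = (r cos θ, r sin θ) = (54.703847, -22.101789)
h = r sin θ − e = -22.101789 − 5 = -27.101789
x = r cos θ + √(L² − h²) = 54.703847 + √(27889.0 − 734.5070) = 54.703847 + 164.786204 = 219.490051

219.4901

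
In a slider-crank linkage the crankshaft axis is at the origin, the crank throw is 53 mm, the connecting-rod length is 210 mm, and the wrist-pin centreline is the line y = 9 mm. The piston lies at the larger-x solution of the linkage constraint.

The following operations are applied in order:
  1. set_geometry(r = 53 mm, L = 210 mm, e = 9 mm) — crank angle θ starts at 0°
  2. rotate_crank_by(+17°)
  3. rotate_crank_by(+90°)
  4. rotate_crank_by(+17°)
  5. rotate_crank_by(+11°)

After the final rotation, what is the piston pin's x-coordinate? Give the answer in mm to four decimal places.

170.5836

set_geometry: r = 53 mm, L = 210 mm, e = 9 mm; θ ← 0°
rotate_crank_by(+17°): θ ← 0° +17° = 17°
rotate_crank_by(+90°): θ ← 17° +90° = 107°
rotate_crank_by(+17°): θ ← 107° +17° = 124°
rotate_crank_by(+11°): θ ← 124° +11° = 135°
crank pin P = (r cos θ, r sin θ) = (-37.476659, 37.476659)
h = r sin θ − e = 37.476659 − 9 = 28.476659
x = r cos θ + √(L² − h²) = -37.476659 + √(44100.0 − 810.9201) = -37.476659 + 208.060279 = 170.583620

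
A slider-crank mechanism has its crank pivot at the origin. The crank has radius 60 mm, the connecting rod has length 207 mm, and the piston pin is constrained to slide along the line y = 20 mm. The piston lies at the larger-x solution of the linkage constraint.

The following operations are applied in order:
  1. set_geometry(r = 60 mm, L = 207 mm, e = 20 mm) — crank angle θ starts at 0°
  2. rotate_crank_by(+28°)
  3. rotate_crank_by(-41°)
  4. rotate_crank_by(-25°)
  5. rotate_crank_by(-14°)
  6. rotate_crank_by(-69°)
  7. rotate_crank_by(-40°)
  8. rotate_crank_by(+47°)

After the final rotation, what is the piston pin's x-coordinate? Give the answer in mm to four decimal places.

168.6037

set_geometry: r = 60 mm, L = 207 mm, e = 20 mm; θ ← 0°
rotate_crank_by(+28°): θ ← 0° +28° = 28°
rotate_crank_by(-41°): θ ← 28° -41° = -13°
rotate_crank_by(-25°): θ ← -13° -25° = -38°
rotate_crank_by(-14°): θ ← -38° -14° = -52°
rotate_crank_by(-69°): θ ← -52° -69° = -121°
rotate_crank_by(-40°): θ ← -121° -40° = -161°
rotate_crank_by(+47°): θ ← -161° +47° = -114°
crank pin P = (r cos θ, r sin θ) = (-24.404199, -54.812727)
h = r sin θ − e = -54.812727 − 20 = -74.812727
x = r cos θ + √(L² − h²) = -24.404199 + √(42849.0 − 5596.9442) = -24.404199 + 193.007916 = 168.603718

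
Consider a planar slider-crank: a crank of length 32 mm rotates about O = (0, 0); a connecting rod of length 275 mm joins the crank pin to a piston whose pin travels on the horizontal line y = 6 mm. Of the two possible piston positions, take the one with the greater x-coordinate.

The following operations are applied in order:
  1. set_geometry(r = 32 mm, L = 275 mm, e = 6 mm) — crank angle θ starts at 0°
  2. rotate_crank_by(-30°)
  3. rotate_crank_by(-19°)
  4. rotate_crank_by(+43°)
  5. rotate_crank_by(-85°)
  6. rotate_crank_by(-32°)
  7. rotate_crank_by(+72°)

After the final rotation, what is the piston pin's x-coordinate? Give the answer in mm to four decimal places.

293.4003

set_geometry: r = 32 mm, L = 275 mm, e = 6 mm; θ ← 0°
rotate_crank_by(-30°): θ ← 0° -30° = -30°
rotate_crank_by(-19°): θ ← -30° -19° = -49°
rotate_crank_by(+43°): θ ← -49° +43° = -6°
rotate_crank_by(-85°): θ ← -6° -85° = -91°
rotate_crank_by(-32°): θ ← -91° -32° = -123°
rotate_crank_by(+72°): θ ← -123° +72° = -51°
crank pin P = (r cos θ, r sin θ) = (20.138253, -24.868671)
h = r sin θ − e = -24.868671 − 6 = -30.868671
x = r cos θ + √(L² − h²) = 20.138253 + √(75625.0 − 952.8748) = 20.138253 + 273.262008 = 293.400261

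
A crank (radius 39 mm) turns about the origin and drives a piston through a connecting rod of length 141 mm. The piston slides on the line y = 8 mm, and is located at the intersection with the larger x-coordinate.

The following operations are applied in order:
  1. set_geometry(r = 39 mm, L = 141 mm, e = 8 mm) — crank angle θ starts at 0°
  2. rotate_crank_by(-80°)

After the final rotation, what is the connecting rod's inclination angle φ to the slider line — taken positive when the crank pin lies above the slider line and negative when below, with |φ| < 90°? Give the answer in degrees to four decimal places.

-19.2161

set_geometry: r = 39 mm, L = 141 mm, e = 8 mm; θ ← 0°
rotate_crank_by(-80°): θ ← 0° -80° = -80°
crank pin P = (r cos θ, r sin θ) = (6.772279, -38.407502)
h = r sin θ − e = -38.407502 − 8 = -46.407502
sin φ = h / L = -46.407502 / 141 = -0.32913122
φ = arcsin(-0.32913122) = -19.216053°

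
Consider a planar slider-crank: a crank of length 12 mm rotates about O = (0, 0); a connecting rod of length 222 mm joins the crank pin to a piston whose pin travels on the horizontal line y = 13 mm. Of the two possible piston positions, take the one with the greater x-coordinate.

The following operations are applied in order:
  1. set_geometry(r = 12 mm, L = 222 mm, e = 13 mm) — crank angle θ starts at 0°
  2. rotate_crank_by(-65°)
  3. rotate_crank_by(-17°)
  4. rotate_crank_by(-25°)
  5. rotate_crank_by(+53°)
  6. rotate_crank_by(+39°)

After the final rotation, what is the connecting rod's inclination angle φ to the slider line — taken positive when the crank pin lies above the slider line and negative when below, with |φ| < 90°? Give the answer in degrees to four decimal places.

set_geometry: r = 12 mm, L = 222 mm, e = 13 mm; θ ← 0°
rotate_crank_by(-65°): θ ← 0° -65° = -65°
rotate_crank_by(-17°): θ ← -65° -17° = -82°
rotate_crank_by(-25°): θ ← -82° -25° = -107°
rotate_crank_by(+53°): θ ← -107° +53° = -54°
rotate_crank_by(+39°): θ ← -54° +39° = -15°
crank pin P = (r cos θ, r sin θ) = (11.591110, -3.105829)
h = r sin θ − e = -3.105829 − 13 = -16.105829
sin φ = h / L = -16.105829 / 222 = -0.07254878
φ = arcsin(-0.07254878) = -4.160394°

-4.1604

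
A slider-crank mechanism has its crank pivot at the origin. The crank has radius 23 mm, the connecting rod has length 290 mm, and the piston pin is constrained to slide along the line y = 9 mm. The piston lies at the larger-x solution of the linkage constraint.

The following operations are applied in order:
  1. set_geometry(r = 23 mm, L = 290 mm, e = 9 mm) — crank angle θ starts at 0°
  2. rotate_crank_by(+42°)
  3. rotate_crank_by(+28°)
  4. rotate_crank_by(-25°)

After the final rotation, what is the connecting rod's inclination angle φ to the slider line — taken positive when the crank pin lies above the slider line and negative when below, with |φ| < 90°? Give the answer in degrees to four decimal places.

set_geometry: r = 23 mm, L = 290 mm, e = 9 mm; θ ← 0°
rotate_crank_by(+42°): θ ← 0° +42° = 42°
rotate_crank_by(+28°): θ ← 42° +28° = 70°
rotate_crank_by(-25°): θ ← 70° -25° = 45°
crank pin P = (r cos θ, r sin θ) = (16.263456, 16.263456)
h = r sin θ − e = 16.263456 − 9 = 7.263456
sin φ = h / L = 7.263456 / 290 = 0.02504640
φ = arcsin(0.02504640) = 1.435203°

1.4352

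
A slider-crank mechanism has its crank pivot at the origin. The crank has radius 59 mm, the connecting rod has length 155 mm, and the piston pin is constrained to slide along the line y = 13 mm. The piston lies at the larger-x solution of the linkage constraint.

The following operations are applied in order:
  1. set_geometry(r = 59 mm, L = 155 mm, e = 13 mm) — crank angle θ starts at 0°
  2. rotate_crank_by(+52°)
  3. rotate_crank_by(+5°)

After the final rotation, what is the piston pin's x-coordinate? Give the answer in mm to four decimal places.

set_geometry: r = 59 mm, L = 155 mm, e = 13 mm; θ ← 0°
rotate_crank_by(+52°): θ ← 0° +52° = 52°
rotate_crank_by(+5°): θ ← 52° +5° = 57°
crank pin P = (r cos θ, r sin θ) = (32.133703, 49.481564)
h = r sin θ − e = 49.481564 − 13 = 36.481564
x = r cos θ + √(L² − h²) = 32.133703 + √(24025.0 − 1330.9045) = 32.133703 + 150.645596 = 182.779299

182.7793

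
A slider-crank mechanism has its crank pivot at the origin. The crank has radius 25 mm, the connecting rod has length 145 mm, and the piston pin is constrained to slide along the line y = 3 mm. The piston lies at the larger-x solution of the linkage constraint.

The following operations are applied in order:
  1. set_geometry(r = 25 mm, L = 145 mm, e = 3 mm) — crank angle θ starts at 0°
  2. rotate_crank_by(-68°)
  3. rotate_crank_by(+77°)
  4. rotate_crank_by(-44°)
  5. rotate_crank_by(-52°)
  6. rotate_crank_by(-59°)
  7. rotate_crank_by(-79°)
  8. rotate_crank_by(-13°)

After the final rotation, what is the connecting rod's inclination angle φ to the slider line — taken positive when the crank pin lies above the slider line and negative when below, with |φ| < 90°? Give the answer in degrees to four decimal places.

7.2111

set_geometry: r = 25 mm, L = 145 mm, e = 3 mm; θ ← 0°
rotate_crank_by(-68°): θ ← 0° -68° = -68°
rotate_crank_by(+77°): θ ← -68° +77° = 9°
rotate_crank_by(-44°): θ ← 9° -44° = -35°
rotate_crank_by(-52°): θ ← -35° -52° = -87°
rotate_crank_by(-59°): θ ← -87° -59° = -146°
rotate_crank_by(-79°): θ ← -146° -79° = -225°
rotate_crank_by(-13°): θ ← -225° -13° = -238°
crank pin P = (r cos θ, r sin θ) = (-13.247982, 21.201202)
h = r sin θ − e = 21.201202 − 3 = 18.201202
sin φ = h / L = 18.201202 / 145 = 0.12552553
φ = arcsin(0.12552553) = 7.211106°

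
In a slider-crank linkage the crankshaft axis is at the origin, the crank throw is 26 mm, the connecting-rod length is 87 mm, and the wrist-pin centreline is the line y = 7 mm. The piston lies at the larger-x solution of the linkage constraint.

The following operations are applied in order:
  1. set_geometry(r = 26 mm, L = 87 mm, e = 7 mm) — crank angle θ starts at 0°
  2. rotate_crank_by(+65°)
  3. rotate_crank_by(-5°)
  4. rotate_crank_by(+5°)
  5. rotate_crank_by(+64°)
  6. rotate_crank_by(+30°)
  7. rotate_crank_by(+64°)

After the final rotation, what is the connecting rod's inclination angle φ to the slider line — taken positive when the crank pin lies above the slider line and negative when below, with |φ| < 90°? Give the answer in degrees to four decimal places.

-16.5155

set_geometry: r = 26 mm, L = 87 mm, e = 7 mm; θ ← 0°
rotate_crank_by(+65°): θ ← 0° +65° = 65°
rotate_crank_by(-5°): θ ← 65° -5° = 60°
rotate_crank_by(+5°): θ ← 60° +5° = 65°
rotate_crank_by(+64°): θ ← 65° +64° = 129°
rotate_crank_by(+30°): θ ← 129° +30° = 159°
rotate_crank_by(+64°): θ ← 159° +64° = 223°
crank pin P = (r cos θ, r sin θ) = (-19.015196, -17.731957)
h = r sin θ − e = -17.731957 − 7 = -24.731957
sin φ = h / L = -24.731957 / 87 = -0.28427537
φ = arcsin(-0.28427537) = -16.515539°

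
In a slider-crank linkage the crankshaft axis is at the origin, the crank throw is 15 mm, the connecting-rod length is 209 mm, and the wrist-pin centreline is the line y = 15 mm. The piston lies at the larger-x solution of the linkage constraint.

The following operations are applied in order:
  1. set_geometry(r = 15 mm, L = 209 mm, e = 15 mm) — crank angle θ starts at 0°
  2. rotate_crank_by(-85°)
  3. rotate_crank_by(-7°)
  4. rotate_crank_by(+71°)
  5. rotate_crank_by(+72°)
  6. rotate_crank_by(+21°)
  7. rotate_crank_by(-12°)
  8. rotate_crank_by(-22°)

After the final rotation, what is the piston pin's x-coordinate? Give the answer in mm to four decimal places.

set_geometry: r = 15 mm, L = 209 mm, e = 15 mm; θ ← 0°
rotate_crank_by(-85°): θ ← 0° -85° = -85°
rotate_crank_by(-7°): θ ← -85° -7° = -92°
rotate_crank_by(+71°): θ ← -92° +71° = -21°
rotate_crank_by(+72°): θ ← -21° +72° = 51°
rotate_crank_by(+21°): θ ← 51° +21° = 72°
rotate_crank_by(-12°): θ ← 72° -12° = 60°
rotate_crank_by(-22°): θ ← 60° -22° = 38°
crank pin P = (r cos θ, r sin θ) = (11.820161, 9.234922)
h = r sin θ − e = 9.234922 − 15 = -5.765078
x = r cos θ + √(L² − h²) = 11.820161 + √(43681.0 − 33.2361) = 11.820161 + 208.920473 = 220.740634

220.7406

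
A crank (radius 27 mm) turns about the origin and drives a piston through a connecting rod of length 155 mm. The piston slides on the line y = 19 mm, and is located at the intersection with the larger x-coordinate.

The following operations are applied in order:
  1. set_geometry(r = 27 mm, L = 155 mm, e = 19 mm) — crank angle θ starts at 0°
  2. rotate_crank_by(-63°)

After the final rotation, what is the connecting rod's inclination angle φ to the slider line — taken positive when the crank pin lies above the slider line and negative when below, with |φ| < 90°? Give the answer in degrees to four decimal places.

set_geometry: r = 27 mm, L = 155 mm, e = 19 mm; θ ← 0°
rotate_crank_by(-63°): θ ← 0° -63° = -63°
crank pin P = (r cos θ, r sin θ) = (12.257743, -24.057176)
h = r sin θ − e = -24.057176 − 19 = -43.057176
sin φ = h / L = -43.057176 / 155 = -0.27778823
φ = arcsin(-0.27778823) = -16.128244°

-16.1282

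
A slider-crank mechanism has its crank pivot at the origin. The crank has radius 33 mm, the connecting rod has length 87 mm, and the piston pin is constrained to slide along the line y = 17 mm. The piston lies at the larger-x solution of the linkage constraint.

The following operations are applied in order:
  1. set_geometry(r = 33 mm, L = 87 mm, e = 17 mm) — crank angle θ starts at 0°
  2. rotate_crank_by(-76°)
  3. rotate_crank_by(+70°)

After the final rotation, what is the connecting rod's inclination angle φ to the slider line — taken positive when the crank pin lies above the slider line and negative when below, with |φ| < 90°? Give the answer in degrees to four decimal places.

set_geometry: r = 33 mm, L = 87 mm, e = 17 mm; θ ← 0°
rotate_crank_by(-76°): θ ← 0° -76° = -76°
rotate_crank_by(+70°): θ ← -76° +70° = -6°
crank pin P = (r cos θ, r sin θ) = (32.819223, -3.449439)
h = r sin θ − e = -3.449439 − 17 = -20.449439
sin φ = h / L = -20.449439 / 87 = -0.23505103
φ = arcsin(-0.23505103) = -13.594631°

-13.5946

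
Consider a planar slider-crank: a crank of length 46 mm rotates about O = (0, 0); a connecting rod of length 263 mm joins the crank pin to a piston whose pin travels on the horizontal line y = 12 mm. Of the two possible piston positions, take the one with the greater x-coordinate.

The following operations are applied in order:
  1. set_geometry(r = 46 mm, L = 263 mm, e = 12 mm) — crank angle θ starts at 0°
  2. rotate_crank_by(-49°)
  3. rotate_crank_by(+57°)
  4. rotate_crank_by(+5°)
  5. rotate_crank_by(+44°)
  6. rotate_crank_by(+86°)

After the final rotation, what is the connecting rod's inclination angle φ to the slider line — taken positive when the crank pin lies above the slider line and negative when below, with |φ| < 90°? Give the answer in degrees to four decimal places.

set_geometry: r = 46 mm, L = 263 mm, e = 12 mm; θ ← 0°
rotate_crank_by(-49°): θ ← 0° -49° = -49°
rotate_crank_by(+57°): θ ← -49° +57° = 8°
rotate_crank_by(+5°): θ ← 8° +5° = 13°
rotate_crank_by(+44°): θ ← 13° +44° = 57°
rotate_crank_by(+86°): θ ← 57° +86° = 143°
crank pin P = (r cos θ, r sin θ) = (-36.737233, 27.683491)
h = r sin θ − e = 27.683491 − 12 = 15.683491
sin φ = h / L = 15.683491 / 263 = 0.05963305
φ = arcsin(0.05963305) = 3.418750°

3.4188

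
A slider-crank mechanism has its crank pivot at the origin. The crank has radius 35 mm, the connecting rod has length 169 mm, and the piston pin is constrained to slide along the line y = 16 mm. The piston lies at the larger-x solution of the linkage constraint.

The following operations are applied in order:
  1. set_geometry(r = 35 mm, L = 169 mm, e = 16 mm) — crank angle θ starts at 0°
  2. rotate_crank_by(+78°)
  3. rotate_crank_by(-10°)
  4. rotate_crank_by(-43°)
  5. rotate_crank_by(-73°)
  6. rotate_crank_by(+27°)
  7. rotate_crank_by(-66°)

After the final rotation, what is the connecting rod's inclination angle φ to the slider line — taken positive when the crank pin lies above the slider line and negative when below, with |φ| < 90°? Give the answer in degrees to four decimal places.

-17.5472

set_geometry: r = 35 mm, L = 169 mm, e = 16 mm; θ ← 0°
rotate_crank_by(+78°): θ ← 0° +78° = 78°
rotate_crank_by(-10°): θ ← 78° -10° = 68°
rotate_crank_by(-43°): θ ← 68° -43° = 25°
rotate_crank_by(-73°): θ ← 25° -73° = -48°
rotate_crank_by(+27°): θ ← -48° +27° = -21°
rotate_crank_by(-66°): θ ← -21° -66° = -87°
crank pin P = (r cos θ, r sin θ) = (1.831758, -34.952034)
h = r sin θ − e = -34.952034 − 16 = -50.952034
sin φ = h / L = -50.952034 / 169 = -0.30149132
φ = arcsin(-0.30149132) = -17.547198°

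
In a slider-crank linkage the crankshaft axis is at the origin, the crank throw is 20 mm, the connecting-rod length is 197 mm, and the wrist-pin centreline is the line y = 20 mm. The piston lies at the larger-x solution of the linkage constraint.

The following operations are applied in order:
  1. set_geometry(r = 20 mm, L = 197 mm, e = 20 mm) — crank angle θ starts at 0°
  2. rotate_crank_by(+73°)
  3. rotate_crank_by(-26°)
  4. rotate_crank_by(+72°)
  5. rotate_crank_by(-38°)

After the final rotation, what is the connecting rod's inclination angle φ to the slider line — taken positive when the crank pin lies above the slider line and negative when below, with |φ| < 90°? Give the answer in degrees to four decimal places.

-0.0716

set_geometry: r = 20 mm, L = 197 mm, e = 20 mm; θ ← 0°
rotate_crank_by(+73°): θ ← 0° +73° = 73°
rotate_crank_by(-26°): θ ← 73° -26° = 47°
rotate_crank_by(+72°): θ ← 47° +72° = 119°
rotate_crank_by(-38°): θ ← 119° -38° = 81°
crank pin P = (r cos θ, r sin θ) = (3.128689, 19.753767)
h = r sin θ − e = 19.753767 − 20 = -0.246233
sin φ = h / L = -0.246233 / 197 = -0.00124991
φ = arcsin(-0.00124991) = -0.071615°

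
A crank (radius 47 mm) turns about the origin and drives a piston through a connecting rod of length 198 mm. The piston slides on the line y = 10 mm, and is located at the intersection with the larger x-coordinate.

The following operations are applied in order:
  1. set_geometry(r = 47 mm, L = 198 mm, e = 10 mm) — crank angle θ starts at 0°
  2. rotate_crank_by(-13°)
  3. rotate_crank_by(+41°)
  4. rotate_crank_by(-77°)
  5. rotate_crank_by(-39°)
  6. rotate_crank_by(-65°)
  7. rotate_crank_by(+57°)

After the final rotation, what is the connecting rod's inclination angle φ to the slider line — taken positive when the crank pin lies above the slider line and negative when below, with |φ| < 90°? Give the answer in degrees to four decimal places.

set_geometry: r = 47 mm, L = 198 mm, e = 10 mm; θ ← 0°
rotate_crank_by(-13°): θ ← 0° -13° = -13°
rotate_crank_by(+41°): θ ← -13° +41° = 28°
rotate_crank_by(-77°): θ ← 28° -77° = -49°
rotate_crank_by(-39°): θ ← -49° -39° = -88°
rotate_crank_by(-65°): θ ← -88° -65° = -153°
rotate_crank_by(+57°): θ ← -153° +57° = -96°
crank pin P = (r cos θ, r sin θ) = (-4.912838, -46.742529)
h = r sin θ − e = -46.742529 − 10 = -56.742529
sin φ = h / L = -56.742529 / 198 = -0.28657843
φ = arcsin(-0.28657843) = -16.653222°

-16.6532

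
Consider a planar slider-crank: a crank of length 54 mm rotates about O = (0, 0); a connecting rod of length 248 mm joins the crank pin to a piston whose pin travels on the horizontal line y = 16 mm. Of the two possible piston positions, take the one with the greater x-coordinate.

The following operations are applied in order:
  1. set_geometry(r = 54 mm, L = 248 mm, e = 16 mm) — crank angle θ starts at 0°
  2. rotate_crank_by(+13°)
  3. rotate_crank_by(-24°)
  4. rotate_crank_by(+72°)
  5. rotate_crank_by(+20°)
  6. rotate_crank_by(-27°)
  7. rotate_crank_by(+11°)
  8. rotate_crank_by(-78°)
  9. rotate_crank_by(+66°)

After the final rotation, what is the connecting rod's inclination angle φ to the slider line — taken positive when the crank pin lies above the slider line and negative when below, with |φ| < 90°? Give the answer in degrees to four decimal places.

set_geometry: r = 54 mm, L = 248 mm, e = 16 mm; θ ← 0°
rotate_crank_by(+13°): θ ← 0° +13° = 13°
rotate_crank_by(-24°): θ ← 13° -24° = -11°
rotate_crank_by(+72°): θ ← -11° +72° = 61°
rotate_crank_by(+20°): θ ← 61° +20° = 81°
rotate_crank_by(-27°): θ ← 81° -27° = 54°
rotate_crank_by(+11°): θ ← 54° +11° = 65°
rotate_crank_by(-78°): θ ← 65° -78° = -13°
rotate_crank_by(+66°): θ ← -13° +66° = 53°
crank pin P = (r cos θ, r sin θ) = (32.498011, 43.126318)
h = r sin θ − e = 43.126318 − 16 = 27.126318
sin φ = h / L = 27.126318 / 248 = 0.10938031
φ = arcsin(0.10938031) = 6.279595°

6.2796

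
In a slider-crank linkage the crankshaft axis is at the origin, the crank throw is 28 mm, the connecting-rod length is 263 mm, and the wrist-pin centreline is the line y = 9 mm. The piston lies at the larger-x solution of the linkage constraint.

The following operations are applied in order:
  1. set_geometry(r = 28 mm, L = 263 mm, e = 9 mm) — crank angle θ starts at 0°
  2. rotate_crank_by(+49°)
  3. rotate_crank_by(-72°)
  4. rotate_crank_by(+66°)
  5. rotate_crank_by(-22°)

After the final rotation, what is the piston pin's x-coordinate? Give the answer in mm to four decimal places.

289.1382

set_geometry: r = 28 mm, L = 263 mm, e = 9 mm; θ ← 0°
rotate_crank_by(+49°): θ ← 0° +49° = 49°
rotate_crank_by(-72°): θ ← 49° -72° = -23°
rotate_crank_by(+66°): θ ← -23° +66° = 43°
rotate_crank_by(-22°): θ ← 43° -22° = 21°
crank pin P = (r cos θ, r sin θ) = (26.140252, 10.034303)
h = r sin θ − e = 10.034303 − 9 = 1.034303
x = r cos θ + √(L² − h²) = 26.140252 + √(69169.0 − 1.0698) = 26.140252 + 262.997966 = 289.138218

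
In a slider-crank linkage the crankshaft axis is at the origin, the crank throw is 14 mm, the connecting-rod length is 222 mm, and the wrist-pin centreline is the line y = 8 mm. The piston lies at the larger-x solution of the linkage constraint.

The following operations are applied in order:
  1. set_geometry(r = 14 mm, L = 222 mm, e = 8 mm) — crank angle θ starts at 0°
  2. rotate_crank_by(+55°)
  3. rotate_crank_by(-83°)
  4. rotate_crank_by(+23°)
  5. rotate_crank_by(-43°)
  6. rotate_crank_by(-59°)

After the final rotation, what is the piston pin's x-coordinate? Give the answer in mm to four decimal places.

216.8741

set_geometry: r = 14 mm, L = 222 mm, e = 8 mm; θ ← 0°
rotate_crank_by(+55°): θ ← 0° +55° = 55°
rotate_crank_by(-83°): θ ← 55° -83° = -28°
rotate_crank_by(+23°): θ ← -28° +23° = -5°
rotate_crank_by(-43°): θ ← -5° -43° = -48°
rotate_crank_by(-59°): θ ← -48° -59° = -107°
crank pin P = (r cos θ, r sin θ) = (-4.093204, -13.388267)
h = r sin θ − e = -13.388267 − 8 = -21.388267
x = r cos θ + √(L² − h²) = -4.093204 + √(49284.0 − 457.4579) = -4.093204 + 220.967287 = 216.874083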